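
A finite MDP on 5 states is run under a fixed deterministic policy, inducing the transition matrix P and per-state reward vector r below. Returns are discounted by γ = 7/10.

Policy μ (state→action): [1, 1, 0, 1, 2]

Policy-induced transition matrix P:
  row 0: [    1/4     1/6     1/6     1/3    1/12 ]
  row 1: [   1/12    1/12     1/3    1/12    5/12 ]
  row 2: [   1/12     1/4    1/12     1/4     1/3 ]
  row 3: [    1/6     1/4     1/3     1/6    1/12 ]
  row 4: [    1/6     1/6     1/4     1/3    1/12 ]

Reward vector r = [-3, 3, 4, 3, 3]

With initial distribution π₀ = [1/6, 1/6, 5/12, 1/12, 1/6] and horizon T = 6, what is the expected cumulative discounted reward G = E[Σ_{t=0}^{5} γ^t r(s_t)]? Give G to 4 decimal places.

G = 7.0379

t=0: π = [0.1667, 0.1667, 0.4167, 0.0833, 0.1667], E[r] = 2.4167, γ^t·E[r] = 2.416667, running G = 2.416667
t=1: π = [0.1319, 0.1944, 0.1875, 0.2431, 0.2431], E[r] = 2.3958, γ^t·E[r] = 1.677083, running G = 4.093750
t=2: π = [0.1458, 0.1863, 0.2442, 0.2286, 0.1950], E[r] = 2.3692, γ^t·E[r] = 1.160914, running G = 5.254664
t=3: π = [0.1429, 0.1905, 0.2317, 0.2283, 0.2065], E[r] = 2.3741, γ^t·E[r] = 0.814311, running G = 6.068975
t=4: π = [0.1434, 0.1891, 0.2344, 0.2283, 0.2048], E[r] = 2.3740, γ^t·E[r] = 0.570005, running G = 6.638980
t=5: π = [0.1433, 0.1895, 0.2338, 0.2285, 0.2050], E[r] = 2.3738, γ^t·E[r] = 0.398970, running G = 7.037950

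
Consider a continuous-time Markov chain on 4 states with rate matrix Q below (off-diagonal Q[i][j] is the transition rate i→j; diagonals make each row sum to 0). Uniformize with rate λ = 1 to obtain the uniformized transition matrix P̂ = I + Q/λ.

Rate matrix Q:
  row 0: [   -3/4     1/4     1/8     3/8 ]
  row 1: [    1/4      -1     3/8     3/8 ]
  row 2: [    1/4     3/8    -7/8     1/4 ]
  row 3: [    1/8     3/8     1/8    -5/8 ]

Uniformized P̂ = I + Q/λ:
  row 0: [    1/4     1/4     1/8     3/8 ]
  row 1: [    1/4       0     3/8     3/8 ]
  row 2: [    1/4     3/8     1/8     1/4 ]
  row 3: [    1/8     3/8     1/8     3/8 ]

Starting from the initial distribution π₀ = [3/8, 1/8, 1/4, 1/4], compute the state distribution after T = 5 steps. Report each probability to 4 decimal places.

π = [0.2060, 0.2546, 0.1881, 0.3513]

t=0: π = [0.3750, 0.1250, 0.2500, 0.2500]
t=1: π = [0.2188, 0.2813, 0.1563, 0.3438]
t=2: π = [0.2070, 0.2422, 0.1953, 0.3555]
t=3: π = [0.2056, 0.2583, 0.1855, 0.3506]
t=4: π = [0.2062, 0.2524, 0.1896, 0.3518]
t=5: π = [0.2060, 0.2546, 0.1881, 0.3513]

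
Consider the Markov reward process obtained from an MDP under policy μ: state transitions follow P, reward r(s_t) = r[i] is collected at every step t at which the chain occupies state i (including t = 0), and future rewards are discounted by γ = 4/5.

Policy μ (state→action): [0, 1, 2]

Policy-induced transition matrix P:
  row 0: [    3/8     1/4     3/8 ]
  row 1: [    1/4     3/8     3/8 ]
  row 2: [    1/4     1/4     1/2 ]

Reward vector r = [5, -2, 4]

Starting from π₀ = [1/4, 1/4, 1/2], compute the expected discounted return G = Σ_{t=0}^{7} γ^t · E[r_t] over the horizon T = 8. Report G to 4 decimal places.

G = 10.8985

t=0: π = [0.2500, 0.2500, 0.5000], E[r] = 2.7500, γ^t·E[r] = 2.750000, running G = 2.750000
t=1: π = [0.2813, 0.2813, 0.4375], E[r] = 2.5938, γ^t·E[r] = 2.075000, running G = 4.825000
t=2: π = [0.2852, 0.2852, 0.4297], E[r] = 2.5742, γ^t·E[r] = 1.647500, running G = 6.472500
t=3: π = [0.2856, 0.2856, 0.4287], E[r] = 2.5718, γ^t·E[r] = 1.316750, running G = 7.789250
t=4: π = [0.2857, 0.2857, 0.4286], E[r] = 2.5715, γ^t·E[r] = 1.053275, running G = 8.842525
t=5: π = [0.2857, 0.2857, 0.4286], E[r] = 2.5714, γ^t·E[r] = 0.842608, running G = 9.685133
t=6: π = [0.2857, 0.2857, 0.4286], E[r] = 2.5714, γ^t·E[r] = 0.674085, running G = 10.359217
t=7: π = [0.2857, 0.2857, 0.4286], E[r] = 2.5714, γ^t·E[r] = 0.539268, running G = 10.898485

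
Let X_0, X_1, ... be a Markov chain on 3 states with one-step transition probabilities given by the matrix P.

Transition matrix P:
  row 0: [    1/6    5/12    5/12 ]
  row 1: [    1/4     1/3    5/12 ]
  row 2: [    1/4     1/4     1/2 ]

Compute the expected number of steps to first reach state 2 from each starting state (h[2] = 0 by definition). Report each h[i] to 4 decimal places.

h = [2.4000, 2.4000, 0.0000]

First-step conditioning: h[2] = 0; for i ≠ 2, h[i] = 1 + Σ_k P[i][k]·h[k].
  h[0] = 1 + 1/6·h[0] + 5/12·h[1]
  h[1] = 1 + 1/4·h[0] + 1/3·h[1]
Solving the 2×2 linear system over states ≠ 2 gives exactly h = [12/5, 12/5, 0] (h[2] = 0 is the target).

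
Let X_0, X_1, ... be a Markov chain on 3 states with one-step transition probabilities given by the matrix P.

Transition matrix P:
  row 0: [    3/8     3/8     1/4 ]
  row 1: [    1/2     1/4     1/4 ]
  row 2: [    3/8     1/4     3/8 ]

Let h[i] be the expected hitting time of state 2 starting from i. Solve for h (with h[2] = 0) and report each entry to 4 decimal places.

First-step conditioning: h[2] = 0; for i ≠ 2, h[i] = 1 + Σ_k P[i][k]·h[k].
  h[0] = 1 + 3/8·h[0] + 3/8·h[1]
  h[1] = 1 + 1/2·h[0] + 1/4·h[1]
Solving the 2×2 linear system over states ≠ 2 gives exactly h = [4, 4, 0] (h[2] = 0 is the target).

h = [4.0000, 4.0000, 0.0000]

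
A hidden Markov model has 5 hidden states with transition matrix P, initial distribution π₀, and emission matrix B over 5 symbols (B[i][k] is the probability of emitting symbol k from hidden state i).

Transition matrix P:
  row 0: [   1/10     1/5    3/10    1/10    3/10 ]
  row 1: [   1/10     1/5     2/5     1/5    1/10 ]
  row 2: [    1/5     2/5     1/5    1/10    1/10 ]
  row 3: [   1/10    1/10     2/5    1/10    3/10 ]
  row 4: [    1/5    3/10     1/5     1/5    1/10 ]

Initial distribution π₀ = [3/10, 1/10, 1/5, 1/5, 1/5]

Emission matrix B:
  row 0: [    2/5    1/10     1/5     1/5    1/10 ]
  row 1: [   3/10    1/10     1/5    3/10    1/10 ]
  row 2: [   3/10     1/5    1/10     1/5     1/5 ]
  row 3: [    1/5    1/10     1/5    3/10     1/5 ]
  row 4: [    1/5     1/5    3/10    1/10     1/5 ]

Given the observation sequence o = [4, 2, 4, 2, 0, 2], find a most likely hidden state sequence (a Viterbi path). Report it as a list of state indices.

t=0: δ = [3.000e-02, 1.000e-02, 4.000e-02, 4.000e-02, 4.000e-02]  (obs o_0=4)
t=1: δ = [1.600e-03, 3.200e-03, 1.600e-03, 1.600e-03, 3.600e-03]  ψ = [2, 2, 3, 4, 3]  (obs o_1=2)
t=2: δ = [7.200e-05, 1.080e-04, 2.560e-04, 1.440e-04, 9.600e-05]  ψ = [4, 4, 1, 4, 0]  (obs o_2=4)
t=3: δ = [1.024e-05, 2.048e-05, 5.760e-06, 5.120e-06, 1.296e-05]  ψ = [2, 2, 3, 2, 3]  (obs o_3=2)
t=4: δ = [1.037e-06, 1.229e-06, 2.458e-06, 8.192e-07, 6.144e-07]  ψ = [4, 1, 1, 1, 0]  (obs o_4=0)
t=5: δ = [9.830e-08, 1.966e-07, 4.915e-08, 4.915e-08, 9.331e-08]  ψ = [2, 2, 1, 1, 0]  (obs o_5=2)
backtrack: best end state = 1; path = [2, 1, 2, 1, 2, 1]

path = [2, 1, 2, 1, 2, 1]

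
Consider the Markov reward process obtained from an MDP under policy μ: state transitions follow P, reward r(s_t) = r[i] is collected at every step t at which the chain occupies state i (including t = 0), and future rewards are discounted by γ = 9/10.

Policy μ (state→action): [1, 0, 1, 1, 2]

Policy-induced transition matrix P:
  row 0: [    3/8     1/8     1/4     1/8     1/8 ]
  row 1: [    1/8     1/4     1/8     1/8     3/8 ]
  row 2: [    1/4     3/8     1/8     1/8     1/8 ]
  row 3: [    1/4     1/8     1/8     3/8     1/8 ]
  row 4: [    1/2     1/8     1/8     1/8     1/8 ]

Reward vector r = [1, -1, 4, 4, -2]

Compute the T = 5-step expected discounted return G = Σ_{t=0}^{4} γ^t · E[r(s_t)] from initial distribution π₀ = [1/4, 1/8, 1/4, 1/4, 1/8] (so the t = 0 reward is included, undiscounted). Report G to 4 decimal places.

G = 5.3213

t=0: π = [0.2500, 0.1250, 0.2500, 0.2500, 0.1250], E[r] = 1.8750, γ^t·E[r] = 1.875000, running G = 1.875000
t=1: π = [0.2969, 0.2031, 0.1563, 0.1875, 0.1563], E[r] = 1.1563, γ^t·E[r] = 1.040625, running G = 2.915625
t=2: π = [0.3008, 0.1895, 0.1621, 0.1719, 0.1758], E[r] = 1.0957, γ^t·E[r] = 0.887520, running G = 3.803145
t=3: π = [0.3079, 0.1892, 0.1626, 0.1680, 0.1724], E[r] = 1.0962, γ^t·E[r] = 0.799124, running G = 4.602268
t=4: π = [0.3079, 0.1893, 0.1635, 0.1670, 0.1723], E[r] = 1.0959, γ^t·E[r] = 0.719031, running G = 5.321299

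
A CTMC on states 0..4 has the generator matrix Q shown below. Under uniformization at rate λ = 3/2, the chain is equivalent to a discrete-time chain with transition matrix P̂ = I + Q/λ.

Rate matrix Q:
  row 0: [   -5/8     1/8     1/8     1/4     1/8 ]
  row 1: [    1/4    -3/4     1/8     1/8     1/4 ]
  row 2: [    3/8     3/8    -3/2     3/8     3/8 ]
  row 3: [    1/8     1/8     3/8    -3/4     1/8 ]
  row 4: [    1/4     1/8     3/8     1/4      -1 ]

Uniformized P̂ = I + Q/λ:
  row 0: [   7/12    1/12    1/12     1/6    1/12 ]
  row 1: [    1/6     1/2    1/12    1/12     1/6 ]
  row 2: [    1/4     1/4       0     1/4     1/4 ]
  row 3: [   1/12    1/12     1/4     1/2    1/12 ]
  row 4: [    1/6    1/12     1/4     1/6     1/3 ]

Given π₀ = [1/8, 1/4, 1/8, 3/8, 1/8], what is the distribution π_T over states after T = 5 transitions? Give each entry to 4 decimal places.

t=0: π = [0.1250, 0.2500, 0.1250, 0.3750, 0.1250]
t=1: π = [0.1979, 0.2083, 0.1563, 0.2813, 0.1563]
t=2: π = [0.2387, 0.1962, 0.1432, 0.2561, 0.1658]
t=3: π = [0.2567, 0.1889, 0.1417, 0.2476, 0.1650]
t=4: π = [0.2648, 0.1857, 0.1403, 0.2453, 0.1639]
t=5: π = [0.2683, 0.1841, 0.1398, 0.2446, 0.1632]

π = [0.2683, 0.1841, 0.1398, 0.2446, 0.1632]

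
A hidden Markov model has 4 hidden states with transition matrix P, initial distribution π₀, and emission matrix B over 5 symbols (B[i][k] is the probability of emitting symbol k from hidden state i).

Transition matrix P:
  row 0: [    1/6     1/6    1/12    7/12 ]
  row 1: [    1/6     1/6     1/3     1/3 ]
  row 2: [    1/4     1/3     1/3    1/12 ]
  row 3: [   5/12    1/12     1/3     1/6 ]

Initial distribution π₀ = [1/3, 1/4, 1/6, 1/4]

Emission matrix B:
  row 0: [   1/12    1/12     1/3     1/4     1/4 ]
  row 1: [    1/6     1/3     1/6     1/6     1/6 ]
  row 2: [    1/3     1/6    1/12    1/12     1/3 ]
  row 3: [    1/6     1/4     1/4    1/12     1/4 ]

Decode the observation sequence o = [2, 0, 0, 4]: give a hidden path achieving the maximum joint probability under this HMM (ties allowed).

path = [0, 3, 2, 2]

t=0: δ = [1.111e-01, 4.167e-02, 1.389e-02, 6.250e-02]  (obs o_0=2)
t=1: δ = [2.170e-03, 3.086e-03, 6.944e-03, 1.080e-02]  ψ = [3, 0, 3, 0]  (obs o_1=0)
t=2: δ = [3.751e-04, 3.858e-04, 1.200e-03, 3.001e-04]  ψ = [3, 2, 3, 3]  (obs o_2=0)
t=3: δ = [7.502e-05, 6.668e-05, 1.334e-04, 5.470e-05]  ψ = [2, 2, 2, 0]  (obs o_3=4)
backtrack: best end state = 2; path = [0, 3, 2, 2]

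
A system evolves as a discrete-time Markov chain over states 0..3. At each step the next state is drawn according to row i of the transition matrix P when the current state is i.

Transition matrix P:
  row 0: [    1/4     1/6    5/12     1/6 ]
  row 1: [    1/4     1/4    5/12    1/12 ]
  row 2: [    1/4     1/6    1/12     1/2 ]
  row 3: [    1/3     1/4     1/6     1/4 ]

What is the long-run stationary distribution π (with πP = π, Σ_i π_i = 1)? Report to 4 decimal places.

π = [0.2716, 0.2054, 0.2639, 0.2591]

Balance equations π_j = Σ_i π_i·P[i][j]:
  π_0 = 1/4·π_0 + 1/4·π_1 + 1/4·π_2 + 1/3·π_3
  π_1 = 1/6·π_0 + 1/4·π_1 + 1/6·π_2 + 1/4·π_3
  π_2 = 5/12·π_0 + 5/12·π_1 + 1/12·π_2 + 1/6·π_3
  normalize: π_0 + π_1 + π_2 + π_3 = 1
Solving the linear system gives exactly π = [283/1042, 107/521, 275/1042, 135/521].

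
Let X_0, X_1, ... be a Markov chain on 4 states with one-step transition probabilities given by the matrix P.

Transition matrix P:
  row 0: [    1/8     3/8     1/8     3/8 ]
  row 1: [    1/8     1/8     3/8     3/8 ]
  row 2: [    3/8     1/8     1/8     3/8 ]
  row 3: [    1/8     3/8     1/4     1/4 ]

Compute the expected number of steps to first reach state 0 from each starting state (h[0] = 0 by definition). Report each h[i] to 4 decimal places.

h = [0.0000, 5.2174, 4.1739, 5.3333]

First-step conditioning: h[0] = 0; for i ≠ 0, h[i] = 1 + Σ_k P[i][k]·h[k].
  h[1] = 1 + 1/8·h[1] + 3/8·h[2] + 3/8·h[3]
  h[2] = 1 + 1/8·h[1] + 1/8·h[2] + 3/8·h[3]
  h[3] = 1 + 3/8·h[1] + 1/4·h[2] + 1/4·h[3]
Solving the 3×3 linear system over states ≠ 0 gives exactly h = [0, 120/23, 96/23, 16/3] (h[0] = 0 is the target).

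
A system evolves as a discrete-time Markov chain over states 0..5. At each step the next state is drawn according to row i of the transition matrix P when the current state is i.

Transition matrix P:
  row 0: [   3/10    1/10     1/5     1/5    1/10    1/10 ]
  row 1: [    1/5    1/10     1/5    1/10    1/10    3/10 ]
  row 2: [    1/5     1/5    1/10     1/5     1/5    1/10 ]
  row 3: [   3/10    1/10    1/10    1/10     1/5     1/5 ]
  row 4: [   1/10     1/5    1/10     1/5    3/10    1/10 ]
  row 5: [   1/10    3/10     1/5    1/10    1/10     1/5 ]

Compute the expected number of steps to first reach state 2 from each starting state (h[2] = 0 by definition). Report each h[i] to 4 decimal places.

First-step conditioning: h[2] = 0; for i ≠ 2, h[i] = 1 + Σ_k P[i][k]·h[k].
  h[0] = 1 + 3/10·h[0] + 1/10·h[1] + 1/5·h[3] + 1/10·h[4] + 1/10·h[5]
  h[1] = 1 + 1/5·h[0] + 1/10·h[1] + 1/10·h[3] + 1/10·h[4] + 3/10·h[5]
  h[3] = 1 + 3/10·h[0] + 1/10·h[1] + 1/10·h[3] + 1/5·h[4] + 1/5·h[5]
  h[4] = 1 + 1/10·h[0] + 1/5·h[1] + 1/5·h[3] + 3/10·h[4] + 1/10·h[5]
  h[5] = 1 + 1/10·h[0] + 3/10·h[1] + 1/10·h[3] + 1/10·h[4] + 1/5·h[5]
Solving the 5×5 linear system over states ≠ 2 gives exactly h = [38375/6531, 37880/6531, 0, 6035/933, 14370/2177, 5405/933] (h[2] = 0 is the target).

h = [5.8758, 5.8000, 0.0000, 6.4684, 6.6008, 5.7931]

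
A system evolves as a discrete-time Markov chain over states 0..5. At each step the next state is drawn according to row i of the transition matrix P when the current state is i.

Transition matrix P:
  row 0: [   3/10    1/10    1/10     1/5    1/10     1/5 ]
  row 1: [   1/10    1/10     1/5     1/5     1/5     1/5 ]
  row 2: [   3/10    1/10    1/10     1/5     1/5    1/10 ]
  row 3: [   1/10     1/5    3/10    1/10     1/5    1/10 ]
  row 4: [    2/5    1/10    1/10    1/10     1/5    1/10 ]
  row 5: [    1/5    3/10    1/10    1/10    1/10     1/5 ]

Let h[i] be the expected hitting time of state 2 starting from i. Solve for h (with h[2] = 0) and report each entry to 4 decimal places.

First-step conditioning: h[2] = 0; for i ≠ 2, h[i] = 1 + Σ_k P[i][k]·h[k].
  h[0] = 1 + 3/10·h[0] + 1/10·h[1] + 1/5·h[3] + 1/10·h[4] + 1/5·h[5]
  h[1] = 1 + 1/10·h[0] + 1/10·h[1] + 1/5·h[3] + 1/5·h[4] + 1/5·h[5]
  h[3] = 1 + 1/10·h[0] + 1/5·h[1] + 1/10·h[3] + 1/5·h[4] + 1/10·h[5]
  h[4] = 1 + 2/5·h[0] + 1/10·h[1] + 1/10·h[3] + 1/5·h[4] + 1/10·h[5]
  h[5] = 1 + 1/5·h[0] + 3/10·h[1] + 1/10·h[3] + 1/10·h[4] + 1/5·h[5]
Solving the 5×5 linear system over states ≠ 2 gives exactly h = [49645/7227, 44785/7227, 0, 4475/803, 50690/7227, 4510/657] (h[2] = 0 is the target).

h = [6.8694, 6.1969, 0.0000, 5.5729, 7.0140, 6.8645]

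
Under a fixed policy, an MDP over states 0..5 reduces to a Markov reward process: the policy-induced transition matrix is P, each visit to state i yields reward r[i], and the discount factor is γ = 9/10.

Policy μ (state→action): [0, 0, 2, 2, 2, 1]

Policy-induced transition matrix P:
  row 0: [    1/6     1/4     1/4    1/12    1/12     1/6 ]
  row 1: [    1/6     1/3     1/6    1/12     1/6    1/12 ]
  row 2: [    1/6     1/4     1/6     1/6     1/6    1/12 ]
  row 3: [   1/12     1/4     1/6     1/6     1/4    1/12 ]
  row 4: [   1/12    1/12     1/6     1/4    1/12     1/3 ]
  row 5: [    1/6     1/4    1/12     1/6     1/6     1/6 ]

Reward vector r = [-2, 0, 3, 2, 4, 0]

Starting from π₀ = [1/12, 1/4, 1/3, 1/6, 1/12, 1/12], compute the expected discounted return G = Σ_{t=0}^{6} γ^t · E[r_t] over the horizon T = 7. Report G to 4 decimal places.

G = 6.2931

t=0: π = [0.0833, 0.2500, 0.3333, 0.1667, 0.0833, 0.0833], E[r] = 1.5000, γ^t·E[r] = 1.500000, running G = 1.500000
t=1: π = [0.1458, 0.2569, 0.1667, 0.1458, 0.1667, 0.1181], E[r] = 1.1667, γ^t·E[r] = 1.050000, running G = 2.550000
t=2: π = [0.1406, 0.2436, 0.1690, 0.1470, 0.1528, 0.1470], E[r] = 1.1308, γ^t·E[r] = 0.915938, running G = 3.465938
t=3: π = [0.1417, 0.2448, 0.1661, 0.1474, 0.1545, 0.1455], E[r] = 1.1277, γ^t·E[r] = 0.822059, running G = 4.287996
t=4: π = [0.1415, 0.2447, 0.1663, 0.1473, 0.1543, 0.1459], E[r] = 1.1278, γ^t·E[r] = 0.739919, running G = 5.027915
t=5: π = [0.1415, 0.2447, 0.1663, 0.1473, 0.1543, 0.1459], E[r] = 1.1277, γ^t·E[r] = 0.665899, running G = 5.693814
t=6: π = [0.1415, 0.2447, 0.1663, 0.1473, 0.1543, 0.1459], E[r] = 1.1277, γ^t·E[r] = 0.599312, running G = 6.293126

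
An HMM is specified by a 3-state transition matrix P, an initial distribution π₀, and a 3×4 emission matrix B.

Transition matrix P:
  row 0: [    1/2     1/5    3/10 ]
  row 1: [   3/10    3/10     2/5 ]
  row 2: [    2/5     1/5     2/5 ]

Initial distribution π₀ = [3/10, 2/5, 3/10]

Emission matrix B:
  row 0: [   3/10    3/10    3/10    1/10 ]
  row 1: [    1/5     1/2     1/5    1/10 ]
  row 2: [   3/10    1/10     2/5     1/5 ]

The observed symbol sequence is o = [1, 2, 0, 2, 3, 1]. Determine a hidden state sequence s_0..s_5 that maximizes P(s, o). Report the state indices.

t=0: δ = [9.000e-02, 2.000e-01, 3.000e-02]  (obs o_0=1)
t=1: δ = [1.800e-02, 1.200e-02, 3.200e-02]  ψ = [1, 1, 1]  (obs o_1=2)
t=2: δ = [3.840e-03, 1.280e-03, 3.840e-03]  ψ = [2, 2, 2]  (obs o_2=0)
t=3: δ = [5.760e-04, 1.536e-04, 6.144e-04]  ψ = [0, 0, 2]  (obs o_3=2)
t=4: δ = [2.880e-05, 1.229e-05, 4.915e-05]  ψ = [0, 2, 2]  (obs o_4=3)
t=5: δ = [5.898e-06, 4.915e-06, 1.966e-06]  ψ = [2, 2, 2]  (obs o_5=1)
backtrack: best end state = 0; path = [1, 2, 2, 2, 2, 0]

path = [1, 2, 2, 2, 2, 0]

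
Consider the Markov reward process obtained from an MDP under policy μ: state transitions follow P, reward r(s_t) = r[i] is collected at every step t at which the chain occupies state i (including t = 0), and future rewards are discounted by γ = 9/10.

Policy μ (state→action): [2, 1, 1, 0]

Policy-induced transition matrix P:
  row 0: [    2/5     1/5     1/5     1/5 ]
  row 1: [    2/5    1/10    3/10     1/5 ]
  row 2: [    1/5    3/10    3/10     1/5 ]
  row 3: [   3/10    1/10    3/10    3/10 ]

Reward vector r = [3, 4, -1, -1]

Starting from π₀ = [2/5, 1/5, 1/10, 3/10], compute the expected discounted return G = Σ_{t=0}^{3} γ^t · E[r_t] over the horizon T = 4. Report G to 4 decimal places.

G = 4.5743

t=0: π = [0.4000, 0.2000, 0.1000, 0.3000], E[r] = 1.6000, γ^t·E[r] = 1.600000, running G = 1.600000
t=1: π = [0.3500, 0.1600, 0.2600, 0.2300], E[r] = 1.2000, γ^t·E[r] = 1.080000, running G = 2.680000
t=2: π = [0.3250, 0.1870, 0.2650, 0.2230], E[r] = 1.2350, γ^t·E[r] = 1.000350, running G = 3.680350
t=3: π = [0.3247, 0.1855, 0.2675, 0.2223], E[r] = 1.2263, γ^t·E[r] = 0.893973, running G = 4.574323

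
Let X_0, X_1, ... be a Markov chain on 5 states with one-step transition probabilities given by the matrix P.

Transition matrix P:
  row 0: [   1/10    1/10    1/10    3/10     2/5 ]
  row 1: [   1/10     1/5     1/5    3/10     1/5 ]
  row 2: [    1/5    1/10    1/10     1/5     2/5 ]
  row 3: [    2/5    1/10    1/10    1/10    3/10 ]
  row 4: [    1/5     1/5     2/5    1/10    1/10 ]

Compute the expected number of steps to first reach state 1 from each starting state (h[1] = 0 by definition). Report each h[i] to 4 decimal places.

h = [7.7314, 0.0000, 7.7264, 7.7817, 7.1278]

First-step conditioning: h[1] = 0; for i ≠ 1, h[i] = 1 + Σ_k P[i][k]·h[k].
  h[0] = 1 + 1/10·h[0] + 1/10·h[2] + 3/10·h[3] + 2/5·h[4]
  h[2] = 1 + 1/5·h[0] + 1/10·h[2] + 1/5·h[3] + 2/5·h[4]
  h[3] = 1 + 2/5·h[0] + 1/10·h[2] + 1/10·h[3] + 3/10·h[4]
  h[4] = 1 + 1/5·h[0] + 2/5·h[2] + 1/10·h[3] + 1/10·h[4]
Solving the 4×4 linear system over states ≠ 1 gives exactly h = [7685/994, 0, 3840/497, 1105/142, 7085/994] (h[1] = 0 is the target).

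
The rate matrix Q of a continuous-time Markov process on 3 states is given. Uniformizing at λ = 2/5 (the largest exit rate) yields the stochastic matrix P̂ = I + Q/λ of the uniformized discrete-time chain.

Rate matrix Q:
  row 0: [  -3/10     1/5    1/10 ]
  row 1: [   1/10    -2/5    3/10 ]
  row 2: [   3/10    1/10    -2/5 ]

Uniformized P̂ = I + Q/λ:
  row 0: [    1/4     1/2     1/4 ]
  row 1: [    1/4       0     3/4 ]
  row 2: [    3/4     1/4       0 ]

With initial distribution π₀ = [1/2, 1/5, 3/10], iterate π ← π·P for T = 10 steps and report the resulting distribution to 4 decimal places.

π = [0.4062, 0.2812, 0.3126]

t=0: π = [0.5000, 0.2000, 0.3000]
t=1: π = [0.4000, 0.3250, 0.2750]
t=2: π = [0.3875, 0.2688, 0.3438]
t=3: π = [0.4219, 0.2797, 0.2984]
t=4: π = [0.3992, 0.2855, 0.3152]
t=5: π = [0.4076, 0.2784, 0.3140]
t=6: π = [0.4070, 0.2823, 0.3107]
t=7: π = [0.4054, 0.2812, 0.3135]
t=8: π = [0.4067, 0.2810, 0.3122]
t=9: π = [0.4061, 0.2814, 0.3125]
t=10: π = [0.4062, 0.2812, 0.3126]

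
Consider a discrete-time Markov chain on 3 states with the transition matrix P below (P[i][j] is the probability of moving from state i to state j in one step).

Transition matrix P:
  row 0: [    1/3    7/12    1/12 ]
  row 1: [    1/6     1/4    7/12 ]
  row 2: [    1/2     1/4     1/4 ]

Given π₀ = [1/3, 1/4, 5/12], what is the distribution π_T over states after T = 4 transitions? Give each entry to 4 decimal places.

π = [0.3273, 0.3578, 0.3149]

t=0: π = [0.3333, 0.2500, 0.4167]
t=1: π = [0.3611, 0.3611, 0.2778]
t=2: π = [0.3194, 0.3704, 0.3102]
t=3: π = [0.3233, 0.3565, 0.3202]
t=4: π = [0.3273, 0.3578, 0.3149]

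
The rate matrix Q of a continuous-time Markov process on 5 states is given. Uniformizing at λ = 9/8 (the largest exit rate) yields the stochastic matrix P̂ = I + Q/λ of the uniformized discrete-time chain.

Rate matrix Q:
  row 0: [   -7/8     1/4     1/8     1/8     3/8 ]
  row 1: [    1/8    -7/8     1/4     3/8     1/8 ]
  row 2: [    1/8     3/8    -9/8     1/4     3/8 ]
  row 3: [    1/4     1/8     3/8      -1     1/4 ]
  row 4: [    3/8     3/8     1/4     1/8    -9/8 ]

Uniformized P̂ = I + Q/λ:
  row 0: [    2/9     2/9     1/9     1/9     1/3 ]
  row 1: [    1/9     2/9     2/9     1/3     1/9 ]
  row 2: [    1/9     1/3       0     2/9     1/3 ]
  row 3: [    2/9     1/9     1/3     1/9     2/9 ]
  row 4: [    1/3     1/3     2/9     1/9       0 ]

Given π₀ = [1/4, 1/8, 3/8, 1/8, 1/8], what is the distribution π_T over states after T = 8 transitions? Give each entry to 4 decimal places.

π = [0.1967, 0.2433, 0.1808, 0.1853, 0.1940]

t=0: π = [0.2500, 0.1250, 0.3750, 0.1250, 0.1250]
t=1: π = [0.1806, 0.2639, 0.1250, 0.1806, 0.2500]
t=2: π = [0.2068, 0.2438, 0.1944, 0.1836, 0.1713]
t=3: π = [0.1926, 0.2425, 0.1764, 0.1869, 0.2016]
t=4: π = [0.1981, 0.2435, 0.1824, 0.1846, 0.1915]
t=5: π = [0.1962, 0.2433, 0.1802, 0.1855, 0.1949]
t=6: π = [0.1968, 0.2433, 0.1810, 0.1852, 0.1937]
t=7: π = [0.1966, 0.2433, 0.1807, 0.1853, 0.1941]
t=8: π = [0.1967, 0.2433, 0.1808, 0.1853, 0.1940]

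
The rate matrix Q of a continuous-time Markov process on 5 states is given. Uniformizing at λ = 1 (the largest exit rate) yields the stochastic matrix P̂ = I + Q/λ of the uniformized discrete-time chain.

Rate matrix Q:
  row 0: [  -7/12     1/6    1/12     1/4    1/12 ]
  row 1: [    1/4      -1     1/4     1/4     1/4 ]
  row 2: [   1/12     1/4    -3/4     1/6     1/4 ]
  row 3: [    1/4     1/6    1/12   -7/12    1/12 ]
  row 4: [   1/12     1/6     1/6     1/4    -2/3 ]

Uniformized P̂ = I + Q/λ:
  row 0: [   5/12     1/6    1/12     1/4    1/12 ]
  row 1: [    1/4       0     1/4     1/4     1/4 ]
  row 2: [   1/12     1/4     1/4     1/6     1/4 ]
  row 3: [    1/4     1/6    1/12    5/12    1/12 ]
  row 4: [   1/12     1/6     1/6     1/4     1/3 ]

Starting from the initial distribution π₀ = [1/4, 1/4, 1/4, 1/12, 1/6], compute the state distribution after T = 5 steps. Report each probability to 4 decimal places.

π = [0.2339, 0.1535, 0.1488, 0.2850, 0.1788]

t=0: π = [0.2500, 0.2500, 0.2500, 0.0833, 0.1667]
t=1: π = [0.2222, 0.1458, 0.1806, 0.2431, 0.2083]
t=2: π = [0.2222, 0.1574, 0.1551, 0.2755, 0.1898]
t=3: π = [0.2296, 0.1534, 0.1512, 0.2830, 0.1829]
t=4: π = [0.2326, 0.1537, 0.1493, 0.2846, 0.1798]
t=5: π = [0.2339, 0.1535, 0.1488, 0.2850, 0.1788]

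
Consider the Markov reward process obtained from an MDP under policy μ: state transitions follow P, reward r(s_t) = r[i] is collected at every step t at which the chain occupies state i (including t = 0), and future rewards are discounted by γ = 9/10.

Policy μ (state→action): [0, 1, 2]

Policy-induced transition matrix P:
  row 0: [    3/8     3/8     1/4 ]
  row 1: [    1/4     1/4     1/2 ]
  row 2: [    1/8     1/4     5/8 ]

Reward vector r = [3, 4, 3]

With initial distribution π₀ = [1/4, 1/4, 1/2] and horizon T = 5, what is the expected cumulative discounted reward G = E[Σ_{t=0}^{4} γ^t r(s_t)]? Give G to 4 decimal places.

G = 13.3964

t=0: π = [0.2500, 0.2500, 0.5000], E[r] = 3.2500, γ^t·E[r] = 3.250000, running G = 3.250000
t=1: π = [0.2188, 0.2813, 0.5000], E[r] = 3.2813, γ^t·E[r] = 2.953125, running G = 6.203125
t=2: π = [0.2148, 0.2773, 0.5078], E[r] = 3.2773, γ^t·E[r] = 2.654648, running G = 8.857773
t=3: π = [0.2134, 0.2769, 0.5098], E[r] = 3.2769, γ^t·E[r] = 2.388828, running G = 11.246601
t=4: π = [0.2130, 0.2767, 0.5104], E[r] = 3.2767, γ^t·E[r] = 2.149825, running G = 13.396426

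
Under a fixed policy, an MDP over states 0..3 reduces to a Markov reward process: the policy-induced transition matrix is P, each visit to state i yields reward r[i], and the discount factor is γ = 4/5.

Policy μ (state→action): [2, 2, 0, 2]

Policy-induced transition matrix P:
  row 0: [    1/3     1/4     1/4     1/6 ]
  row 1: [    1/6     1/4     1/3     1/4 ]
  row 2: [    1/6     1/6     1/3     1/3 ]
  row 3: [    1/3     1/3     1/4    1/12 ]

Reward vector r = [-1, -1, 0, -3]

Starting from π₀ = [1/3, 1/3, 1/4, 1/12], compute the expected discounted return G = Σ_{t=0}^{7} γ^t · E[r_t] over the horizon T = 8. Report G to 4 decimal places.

t=0: π = [0.3333, 0.3333, 0.2500, 0.0833], E[r] = -0.9167, γ^t·E[r] = -0.916667, running G = -0.916667
t=1: π = [0.2361, 0.2361, 0.2986, 0.2292], E[r] = -1.1597, γ^t·E[r] = -0.927778, running G = -1.844444
t=2: π = [0.2442, 0.2442, 0.2946, 0.2170], E[r] = -1.1395, γ^t·E[r] = -0.729259, running G = -2.573704
t=3: π = [0.2435, 0.2435, 0.2949, 0.2180], E[r] = -1.1412, γ^t·E[r] = -0.584272, running G = -3.157975
t=4: π = [0.2436, 0.2436, 0.2949, 0.2179], E[r] = -1.1410, γ^t·E[r] = -0.467360, running G = -3.625335
t=5: π = [0.2436, 0.2436, 0.2949, 0.2179], E[r] = -1.1410, γ^t·E[r] = -0.373892, running G = -3.999227
t=6: π = [0.2436, 0.2436, 0.2949, 0.2179], E[r] = -1.1410, γ^t·E[r] = -0.299113, running G = -4.298340
t=7: π = [0.2436, 0.2436, 0.2949, 0.2179], E[r] = -1.1410, γ^t·E[r] = -0.239290, running G = -4.537630

G = -4.5376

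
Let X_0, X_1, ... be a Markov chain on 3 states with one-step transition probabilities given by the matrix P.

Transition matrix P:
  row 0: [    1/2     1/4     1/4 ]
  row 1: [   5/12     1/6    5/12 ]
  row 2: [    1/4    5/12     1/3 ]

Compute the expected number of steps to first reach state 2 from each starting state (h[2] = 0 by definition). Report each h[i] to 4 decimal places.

First-step conditioning: h[2] = 0; for i ≠ 2, h[i] = 1 + Σ_k P[i][k]·h[k].
  h[0] = 1 + 1/2·h[0] + 1/4·h[1]
  h[1] = 1 + 5/12·h[0] + 1/6·h[1]
Solving the 2×2 linear system over states ≠ 2 gives exactly h = [52/15, 44/15, 0] (h[2] = 0 is the target).

h = [3.4667, 2.9333, 0.0000]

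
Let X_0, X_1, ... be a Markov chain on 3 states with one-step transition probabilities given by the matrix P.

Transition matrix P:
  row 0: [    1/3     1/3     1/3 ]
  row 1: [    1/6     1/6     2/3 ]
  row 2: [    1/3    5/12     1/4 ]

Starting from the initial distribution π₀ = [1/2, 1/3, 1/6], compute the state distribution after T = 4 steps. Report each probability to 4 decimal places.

π = [0.2812, 0.3151, 0.4037]

t=0: π = [0.5000, 0.3333, 0.1667]
t=1: π = [0.2778, 0.2917, 0.4306]
t=2: π = [0.2847, 0.3206, 0.3947]
t=3: π = [0.2799, 0.3128, 0.4073]
t=4: π = [0.2812, 0.3151, 0.4037]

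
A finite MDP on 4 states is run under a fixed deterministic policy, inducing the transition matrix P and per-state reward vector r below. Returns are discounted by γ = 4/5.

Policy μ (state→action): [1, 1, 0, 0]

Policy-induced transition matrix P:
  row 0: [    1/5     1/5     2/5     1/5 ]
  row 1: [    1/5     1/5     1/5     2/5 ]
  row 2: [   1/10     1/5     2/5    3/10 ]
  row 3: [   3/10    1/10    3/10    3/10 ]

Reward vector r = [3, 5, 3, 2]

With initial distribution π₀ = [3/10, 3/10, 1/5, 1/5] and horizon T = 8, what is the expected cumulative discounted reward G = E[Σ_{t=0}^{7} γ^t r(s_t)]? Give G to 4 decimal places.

t=0: π = [0.3000, 0.3000, 0.2000, 0.2000], E[r] = 3.4000, γ^t·E[r] = 3.400000, running G = 3.400000
t=1: π = [0.2000, 0.1800, 0.3200, 0.3000], E[r] = 3.0600, γ^t·E[r] = 2.448000, running G = 5.848000
t=2: π = [0.1980, 0.1700, 0.3340, 0.2980], E[r] = 3.0420, γ^t·E[r] = 1.946880, running G = 7.794880
t=3: π = [0.1964, 0.1702, 0.3362, 0.2972], E[r] = 3.0432, γ^t·E[r] = 1.558118, running G = 9.352998
t=4: π = [0.1961, 0.1703, 0.3362, 0.2974], E[r] = 3.0432, γ^t·E[r] = 1.246487, running G = 10.599485
t=5: π = [0.1961, 0.1703, 0.3362, 0.2974], E[r] = 3.0431, γ^t·E[r] = 0.997165, running G = 11.596650
t=6: π = [0.1961, 0.1703, 0.3362, 0.2974], E[r] = 3.0431, γ^t·E[r] = 0.797731, running G = 12.394381
t=7: π = [0.1961, 0.1703, 0.3362, 0.2974], E[r] = 3.0431, γ^t·E[r] = 0.638185, running G = 13.032566

G = 13.0326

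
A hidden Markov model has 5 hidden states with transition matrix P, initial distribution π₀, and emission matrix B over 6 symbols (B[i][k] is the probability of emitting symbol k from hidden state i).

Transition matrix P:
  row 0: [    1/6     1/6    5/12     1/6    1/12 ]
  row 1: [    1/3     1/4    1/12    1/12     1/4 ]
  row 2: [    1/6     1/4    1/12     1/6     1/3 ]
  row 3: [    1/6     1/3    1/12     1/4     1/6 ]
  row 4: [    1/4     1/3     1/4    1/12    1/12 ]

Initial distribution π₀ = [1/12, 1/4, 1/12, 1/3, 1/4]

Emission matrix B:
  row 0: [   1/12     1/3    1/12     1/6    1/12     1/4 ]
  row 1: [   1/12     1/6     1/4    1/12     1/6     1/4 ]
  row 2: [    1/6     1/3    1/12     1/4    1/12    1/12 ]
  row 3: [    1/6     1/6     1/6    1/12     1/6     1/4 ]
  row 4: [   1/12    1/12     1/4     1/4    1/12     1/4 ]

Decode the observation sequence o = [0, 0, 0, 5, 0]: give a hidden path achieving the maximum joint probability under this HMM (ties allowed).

t=0: δ = [6.944e-03, 2.083e-02, 1.389e-02, 5.556e-02, 2.083e-02]  (obs o_0=0)
t=1: δ = [7.716e-04, 1.543e-03, 8.681e-04, 2.315e-03, 7.716e-04]  ψ = [3, 3, 4, 3, 3]  (obs o_1=0)
t=2: δ = [4.287e-05, 6.430e-05, 5.358e-05, 9.645e-05, 3.215e-05]  ψ = [1, 3, 0, 3, 1]  (obs o_2=0)
t=3: δ = [5.358e-06, 8.038e-06, 1.488e-06, 6.028e-06, 4.465e-06]  ψ = [1, 3, 0, 3, 2]  (obs o_3=5)
t=4: δ = [2.233e-07, 1.674e-07, 3.721e-07, 2.512e-07, 1.674e-07]  ψ = [1, 1, 0, 3, 1]  (obs o_4=0)
backtrack: best end state = 2; path = [3, 3, 1, 0, 2]

path = [3, 3, 1, 0, 2]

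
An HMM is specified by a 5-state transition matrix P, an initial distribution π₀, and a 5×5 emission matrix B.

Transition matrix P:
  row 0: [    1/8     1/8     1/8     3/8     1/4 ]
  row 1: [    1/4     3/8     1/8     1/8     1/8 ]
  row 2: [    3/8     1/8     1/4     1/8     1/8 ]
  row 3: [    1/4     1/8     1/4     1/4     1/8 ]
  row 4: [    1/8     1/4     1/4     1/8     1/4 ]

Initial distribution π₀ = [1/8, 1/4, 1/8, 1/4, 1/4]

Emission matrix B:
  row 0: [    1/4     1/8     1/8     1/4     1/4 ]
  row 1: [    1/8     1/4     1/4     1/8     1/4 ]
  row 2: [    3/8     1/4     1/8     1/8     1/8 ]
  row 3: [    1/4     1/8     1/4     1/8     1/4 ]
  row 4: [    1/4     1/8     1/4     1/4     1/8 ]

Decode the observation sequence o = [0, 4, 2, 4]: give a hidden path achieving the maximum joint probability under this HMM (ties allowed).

path = [4, 1, 1, 1]

t=0: δ = [3.125e-02, 3.125e-02, 4.688e-02, 6.250e-02, 6.250e-02]  (obs o_0=0)
t=1: δ = [4.395e-03, 3.906e-03, 1.953e-03, 3.906e-03, 1.953e-03]  ψ = [2, 4, 3, 3, 4]  (obs o_1=4)
t=2: δ = [1.221e-04, 3.662e-04, 1.221e-04, 4.120e-04, 2.747e-04]  ψ = [1, 1, 3, 0, 0]  (obs o_2=2)
t=3: δ = [2.575e-05, 3.433e-05, 1.287e-05, 2.575e-05, 8.583e-06]  ψ = [3, 1, 3, 3, 4]  (obs o_3=4)
backtrack: best end state = 1; path = [4, 1, 1, 1]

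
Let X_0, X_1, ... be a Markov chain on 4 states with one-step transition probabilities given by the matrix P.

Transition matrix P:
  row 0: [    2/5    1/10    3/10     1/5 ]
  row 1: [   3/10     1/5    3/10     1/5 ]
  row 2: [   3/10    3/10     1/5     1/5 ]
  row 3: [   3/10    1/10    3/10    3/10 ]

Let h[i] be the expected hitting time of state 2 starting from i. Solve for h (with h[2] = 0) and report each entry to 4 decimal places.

h = [3.3333, 3.3333, 0.0000, 3.3333]

First-step conditioning: h[2] = 0; for i ≠ 2, h[i] = 1 + Σ_k P[i][k]·h[k].
  h[0] = 1 + 2/5·h[0] + 1/10·h[1] + 1/5·h[3]
  h[1] = 1 + 3/10·h[0] + 1/5·h[1] + 1/5·h[3]
  h[3] = 1 + 3/10·h[0] + 1/10·h[1] + 3/10·h[3]
Solving the 3×3 linear system over states ≠ 2 gives exactly h = [10/3, 10/3, 0, 10/3] (h[2] = 0 is the target).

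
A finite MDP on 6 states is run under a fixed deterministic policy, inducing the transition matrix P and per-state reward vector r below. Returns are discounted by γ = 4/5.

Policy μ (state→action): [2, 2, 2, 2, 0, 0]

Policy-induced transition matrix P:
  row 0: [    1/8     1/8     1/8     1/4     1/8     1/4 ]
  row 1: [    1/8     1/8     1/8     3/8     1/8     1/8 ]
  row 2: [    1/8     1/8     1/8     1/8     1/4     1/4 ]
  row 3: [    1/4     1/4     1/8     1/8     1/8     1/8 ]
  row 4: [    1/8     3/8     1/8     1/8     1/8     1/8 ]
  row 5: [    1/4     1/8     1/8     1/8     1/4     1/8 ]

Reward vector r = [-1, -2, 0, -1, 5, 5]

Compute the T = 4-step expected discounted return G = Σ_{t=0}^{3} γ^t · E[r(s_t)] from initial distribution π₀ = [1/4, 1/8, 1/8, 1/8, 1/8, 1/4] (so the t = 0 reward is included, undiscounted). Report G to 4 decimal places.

G = 3.0716

t=0: π = [0.2500, 0.1250, 0.1250, 0.1250, 0.1250, 0.2500], E[r] = 1.2500, γ^t·E[r] = 1.250000, running G = 1.250000
t=1: π = [0.1719, 0.1719, 0.1250, 0.1875, 0.1719, 0.1719], E[r] = 1.0156, γ^t·E[r] = 0.812500, running G = 2.062500
t=2: π = [0.1699, 0.1914, 0.1250, 0.1895, 0.1621, 0.1621], E[r] = 0.8789, γ^t·E[r] = 0.562500, running G = 2.625000
t=3: π = [0.1689, 0.1892, 0.1250, 0.1941, 0.1609, 0.1619], E[r] = 0.8723, γ^t·E[r] = 0.446625, running G = 3.071625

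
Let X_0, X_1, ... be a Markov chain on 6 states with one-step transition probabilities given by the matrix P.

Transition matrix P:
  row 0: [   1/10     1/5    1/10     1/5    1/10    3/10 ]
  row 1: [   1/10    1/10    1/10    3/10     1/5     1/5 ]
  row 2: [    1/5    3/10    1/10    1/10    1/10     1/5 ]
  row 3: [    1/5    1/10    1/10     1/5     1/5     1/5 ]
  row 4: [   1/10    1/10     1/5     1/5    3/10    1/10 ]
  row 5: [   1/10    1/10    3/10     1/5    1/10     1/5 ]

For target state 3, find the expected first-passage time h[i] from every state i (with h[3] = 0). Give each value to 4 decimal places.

First-step conditioning: h[3] = 0; for i ≠ 3, h[i] = 1 + Σ_k P[i][k]·h[k].
  h[0] = 1 + 1/10·h[0] + 1/5·h[1] + 1/10·h[2] + 1/10·h[4] + 3/10·h[5]
  h[1] = 1 + 1/10·h[0] + 1/10·h[1] + 1/10·h[2] + 1/5·h[4] + 1/5·h[5]
  h[2] = 1 + 1/5·h[0] + 3/10·h[1] + 1/10·h[2] + 1/10·h[4] + 1/5·h[5]
  h[4] = 1 + 1/10·h[0] + 1/10·h[1] + 1/5·h[2] + 3/10·h[4] + 1/10·h[5]
  h[5] = 1 + 1/10·h[0] + 1/10·h[1] + 3/10·h[2] + 1/10·h[4] + 1/5·h[5]
Solving the 5×5 linear system over states ≠ 3 gives exactly h = [24690/4951, 44855/9902, 53745/9902, 0, 25095/4951, 50585/9902] (h[3] = 0 is the target).

h = [4.9869, 4.5299, 5.4277, 0.0000, 5.0687, 5.1086]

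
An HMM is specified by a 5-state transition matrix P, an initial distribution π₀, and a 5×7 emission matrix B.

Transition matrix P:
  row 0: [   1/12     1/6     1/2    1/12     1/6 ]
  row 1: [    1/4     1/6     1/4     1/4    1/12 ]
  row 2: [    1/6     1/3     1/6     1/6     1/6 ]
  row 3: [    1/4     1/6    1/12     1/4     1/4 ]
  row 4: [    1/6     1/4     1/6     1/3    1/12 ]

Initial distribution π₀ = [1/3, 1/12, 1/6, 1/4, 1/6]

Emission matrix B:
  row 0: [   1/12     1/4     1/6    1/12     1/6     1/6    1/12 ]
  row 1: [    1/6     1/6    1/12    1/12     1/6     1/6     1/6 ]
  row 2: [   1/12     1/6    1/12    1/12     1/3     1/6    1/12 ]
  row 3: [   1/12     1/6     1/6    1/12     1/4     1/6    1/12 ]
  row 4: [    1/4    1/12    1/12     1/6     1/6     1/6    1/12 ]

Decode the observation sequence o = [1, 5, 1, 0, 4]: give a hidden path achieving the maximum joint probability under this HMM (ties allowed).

path = [0, 2, 1, 0, 2]

t=0: δ = [8.333e-02, 1.389e-02, 2.778e-02, 4.167e-02, 1.389e-02]  (obs o_0=1)
t=1: δ = [1.736e-03, 2.315e-03, 6.944e-03, 1.736e-03, 2.315e-03]  ψ = [3, 0, 0, 3, 0]  (obs o_1=5)
t=2: δ = [2.894e-04, 3.858e-04, 1.929e-04, 1.929e-04, 9.645e-05]  ψ = [2, 2, 2, 2, 2]  (obs o_2=1)
t=3: δ = [8.038e-06, 1.072e-05, 1.206e-05, 8.038e-06, 1.206e-05]  ψ = [1, 1, 0, 1, 0]  (obs o_3=0)
t=4: δ = [4.465e-07, 6.698e-07, 1.340e-06, 1.005e-06, 3.349e-07]  ψ = [1, 2, 0, 4, 2]  (obs o_4=4)
backtrack: best end state = 2; path = [0, 2, 1, 0, 2]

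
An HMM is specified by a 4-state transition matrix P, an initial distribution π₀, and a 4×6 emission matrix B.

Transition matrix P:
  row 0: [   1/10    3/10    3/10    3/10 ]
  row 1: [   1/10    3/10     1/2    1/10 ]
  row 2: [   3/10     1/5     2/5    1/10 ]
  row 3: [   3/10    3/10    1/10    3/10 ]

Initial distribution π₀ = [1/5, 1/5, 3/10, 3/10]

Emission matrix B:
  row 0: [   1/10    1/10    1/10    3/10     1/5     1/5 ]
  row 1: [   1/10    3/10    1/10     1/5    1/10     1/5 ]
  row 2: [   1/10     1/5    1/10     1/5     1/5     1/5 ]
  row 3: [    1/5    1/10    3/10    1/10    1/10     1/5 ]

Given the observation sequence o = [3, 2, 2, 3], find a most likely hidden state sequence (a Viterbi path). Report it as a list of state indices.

t=0: δ = [6.000e-02, 4.000e-02, 6.000e-02, 3.000e-02]  (obs o_0=3)
t=1: δ = [1.800e-03, 1.800e-03, 2.400e-03, 5.400e-03]  ψ = [2, 0, 2, 0]  (obs o_1=2)
t=2: δ = [1.620e-04, 1.620e-04, 9.600e-05, 4.860e-04]  ψ = [3, 3, 2, 3]  (obs o_2=2)
t=3: δ = [4.374e-05, 2.916e-05, 1.620e-05, 1.458e-05]  ψ = [3, 3, 1, 3]  (obs o_3=3)
backtrack: best end state = 0; path = [0, 3, 3, 0]

path = [0, 3, 3, 0]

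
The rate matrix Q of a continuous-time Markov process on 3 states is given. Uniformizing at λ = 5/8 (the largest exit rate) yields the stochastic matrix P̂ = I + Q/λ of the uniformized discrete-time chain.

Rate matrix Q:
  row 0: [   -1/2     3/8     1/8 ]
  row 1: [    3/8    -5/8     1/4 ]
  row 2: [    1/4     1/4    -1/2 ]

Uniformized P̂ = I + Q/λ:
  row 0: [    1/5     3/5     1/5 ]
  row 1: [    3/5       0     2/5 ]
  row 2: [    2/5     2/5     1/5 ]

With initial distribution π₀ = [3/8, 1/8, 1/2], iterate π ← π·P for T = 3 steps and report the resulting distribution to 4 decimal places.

π = [0.3770, 0.3630, 0.2600]

t=0: π = [0.3750, 0.1250, 0.5000]
t=1: π = [0.3500, 0.4250, 0.2250]
t=2: π = [0.4150, 0.3000, 0.2850]
t=3: π = [0.3770, 0.3630, 0.2600]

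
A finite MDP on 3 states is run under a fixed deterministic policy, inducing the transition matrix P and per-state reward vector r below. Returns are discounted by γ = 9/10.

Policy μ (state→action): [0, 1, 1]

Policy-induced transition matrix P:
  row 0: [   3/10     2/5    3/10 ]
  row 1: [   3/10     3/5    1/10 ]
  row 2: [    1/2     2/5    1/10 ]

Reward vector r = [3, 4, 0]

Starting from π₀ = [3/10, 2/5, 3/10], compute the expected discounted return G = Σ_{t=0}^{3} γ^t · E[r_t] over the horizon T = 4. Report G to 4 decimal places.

t=0: π = [0.3000, 0.4000, 0.3000], E[r] = 2.5000, γ^t·E[r] = 2.500000, running G = 2.500000
t=1: π = [0.3600, 0.4800, 0.1600], E[r] = 3.0000, γ^t·E[r] = 2.700000, running G = 5.200000
t=2: π = [0.3320, 0.4960, 0.1720], E[r] = 2.9800, γ^t·E[r] = 2.413800, running G = 7.613800
t=3: π = [0.3344, 0.4992, 0.1664], E[r] = 3.0000, γ^t·E[r] = 2.187000, running G = 9.800800

G = 9.8008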